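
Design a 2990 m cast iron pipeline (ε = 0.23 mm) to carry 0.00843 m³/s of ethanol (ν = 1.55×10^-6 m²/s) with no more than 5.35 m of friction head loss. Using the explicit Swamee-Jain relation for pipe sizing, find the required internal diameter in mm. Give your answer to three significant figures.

Swamee-Jain (Type III): D = 0.66·[ε^1.25·(LQ²/(gh_f))^4.75 + ν·Q^9.4·(L/(gh_f))^5.2]^0.04
LQ²/(gh_f) = 0.004049; L/(gh_f) = 56.97
Term 1 = ε^1.25·(…)^4.75 = 1.22×10^-16; Term 2 = ν·Q^9.4·(…)^5.2 = 6.64×10^-17
D = 0.66·(1.22×10^-16 + 6.64×10^-17)^0.04 = 0.1551 m = 155 mm
Check: V = 0.446 m/s, Re = 4.47×10^4, f = 0.02584, h_f = 5.06 m ≈ 5.35 m ✓

D ≈ 155 mm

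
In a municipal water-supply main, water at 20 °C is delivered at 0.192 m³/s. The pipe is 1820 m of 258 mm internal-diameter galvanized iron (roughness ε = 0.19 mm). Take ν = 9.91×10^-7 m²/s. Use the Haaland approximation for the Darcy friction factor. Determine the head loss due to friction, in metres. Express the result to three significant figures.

h_f ≈ 90.4 m

V = 4Q/(πD²) = 4·0.192/(π·0.258²) = 3.673 m/s
Re = VD/ν = 3.673·0.258/9.91×10^-7 = 9.56×10^5 → turbulent
ε/D = 0.19/258 = 7.36×10^-4
Haaland: f = 0.01863
h_f = f(L/D)V²/(2g) = 0.01863·(1820/0.258)·3.673²/(2·9.81) = 90.37 m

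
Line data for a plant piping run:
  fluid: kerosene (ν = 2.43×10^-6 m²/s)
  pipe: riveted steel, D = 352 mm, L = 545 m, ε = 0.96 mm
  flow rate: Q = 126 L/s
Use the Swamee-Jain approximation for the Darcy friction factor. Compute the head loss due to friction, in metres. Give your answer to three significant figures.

h_f ≈ 3.50 m

V = 4Q/(πD²) = 4·0.126/(π·0.352²) = 1.295 m/s
Re = VD/ν = 1.295·0.352/2.43×10^-6 = 1.88×10^5 → turbulent
ε/D = 0.96/352 = 0.00273
Swamee-Jain: f = 0.02643
h_f = f(L/D)V²/(2g) = 0.02643·(545/0.352)·1.295²/(2·9.81) = 3.496 m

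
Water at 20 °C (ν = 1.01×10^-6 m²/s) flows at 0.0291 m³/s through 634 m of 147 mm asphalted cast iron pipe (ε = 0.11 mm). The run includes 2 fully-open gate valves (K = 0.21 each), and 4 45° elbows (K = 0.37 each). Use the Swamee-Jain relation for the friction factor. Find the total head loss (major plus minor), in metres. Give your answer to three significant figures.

V = 4Q/(πD²) = 1.715 m/s; V²/2g = 0.1498 m
Re = 2.50×10^5, ε/D = 7.48×10^-4 → f = 0.01984 (Swamee-Jain)
Major: h_f = f(L/D)·V²/2g = 0.01984·4313·0.1498 = 12.82 m
Minor: ΣK = 1.90; h_m = ΣK·V²/2g = 0.2847 m
Total H_L = 12.82 + 0.2847 = 13.11 m

H_L ≈ 13.1 m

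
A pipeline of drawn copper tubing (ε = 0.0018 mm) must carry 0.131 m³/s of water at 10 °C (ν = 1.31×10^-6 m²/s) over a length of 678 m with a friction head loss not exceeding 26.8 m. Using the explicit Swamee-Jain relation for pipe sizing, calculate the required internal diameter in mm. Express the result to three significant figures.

Swamee-Jain (Type III): D = 0.66·[ε^1.25·(LQ²/(gh_f))^4.75 + ν·Q^9.4·(L/(gh_f))^5.2]^0.04
LQ²/(gh_f) = 0.04426; L/(gh_f) = 2.579
Term 1 = ε^1.25·(…)^4.75 = 2.44×10^-14; Term 2 = ν·Q^9.4·(…)^5.2 = 9.10×10^-13
D = 0.66·(2.44×10^-14 + 9.10×10^-13)^0.04 = 0.2180 m = 218 mm
Check: V = 3.51 m/s, Re = 5.84×10^5, f = 0.01288, h_f = 25.2 m ≈ 26.8 m ✓

D ≈ 218 mm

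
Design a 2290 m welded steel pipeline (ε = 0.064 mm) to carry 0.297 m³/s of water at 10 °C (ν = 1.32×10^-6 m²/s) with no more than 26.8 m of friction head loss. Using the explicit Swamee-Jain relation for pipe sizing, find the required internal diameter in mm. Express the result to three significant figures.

Swamee-Jain (Type III): D = 0.66·[ε^1.25·(LQ²/(gh_f))^4.75 + ν·Q^9.4·(L/(gh_f))^5.2]^0.04
LQ²/(gh_f) = 0.7683; L/(gh_f) = 8.710
Term 1 = ε^1.25·(…)^4.75 = 1.64×10^-6; Term 2 = ν·Q^9.4·(…)^5.2 = 1.13×10^-6
D = 0.66·(1.64×10^-6 + 1.13×10^-6)^0.04 = 0.3956 m = 396 mm
Check: V = 2.42 m/s, Re = 7.24×10^5, f = 0.01466, h_f = 25.3 m ≈ 26.8 m ✓

D ≈ 396 mm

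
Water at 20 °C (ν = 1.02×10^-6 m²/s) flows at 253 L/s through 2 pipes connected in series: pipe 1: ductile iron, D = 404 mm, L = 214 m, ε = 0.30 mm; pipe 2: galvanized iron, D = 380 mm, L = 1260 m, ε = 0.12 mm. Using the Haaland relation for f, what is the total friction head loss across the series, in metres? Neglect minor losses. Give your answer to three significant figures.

H ≈ 15.3 m

Pipe 1: V = 1.974 m/s, Re = 7.82×10^5, ε/D = 7.43×10^-4, f = 0.01874, h_1 = f(L/D)V²/2g = 1.971 m
Pipe 2: V = 2.231 m/s, Re = 8.31×10^5, ε/D = 3.16×10^-4, f = 0.01586, h_2 = f(L/D)V²/2g = 13.34 m
Series → Q common, losses add: H = Σh = 15.31 m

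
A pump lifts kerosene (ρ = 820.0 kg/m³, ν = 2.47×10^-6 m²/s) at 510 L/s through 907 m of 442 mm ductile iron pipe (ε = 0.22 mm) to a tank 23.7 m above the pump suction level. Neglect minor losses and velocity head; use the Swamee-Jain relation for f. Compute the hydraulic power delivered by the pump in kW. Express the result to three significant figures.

P_hyd ≈ 181 kW

V = 4Q/(πD²) = 3.324 m/s; Re = 5.95×10^5; ε/D = 4.98×10^-4; f = 0.01762
h_f = f(L/D)V²/2g = 20.36 m
Total head H = z + h_f = 23.7 + 20.36 = 44.06 m
P_hyd = ρgQH = 820.0·9.81·0.510·44.06 = 180.7 kW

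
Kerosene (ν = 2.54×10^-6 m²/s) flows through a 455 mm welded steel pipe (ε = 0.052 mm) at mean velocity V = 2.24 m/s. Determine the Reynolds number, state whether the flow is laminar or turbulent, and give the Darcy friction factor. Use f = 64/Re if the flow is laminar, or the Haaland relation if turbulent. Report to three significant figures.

Re = VD/ν = 2.240·0.455/2.54×10^-6 = 4.01×10^5
Re > 4000 → turbulent; ε/D = 1.14×10^-4
Haaland: f = 0.01479

Re ≈ 4.01×10^5; turbulent; f ≈ 0.0148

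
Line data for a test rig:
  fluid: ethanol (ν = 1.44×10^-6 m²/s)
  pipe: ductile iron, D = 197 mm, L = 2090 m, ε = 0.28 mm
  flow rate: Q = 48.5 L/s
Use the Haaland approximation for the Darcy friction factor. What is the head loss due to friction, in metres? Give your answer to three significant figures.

h_f ≈ 30.6 m

V = 4Q/(πD²) = 4·0.0485/(π·0.197²) = 1.591 m/s
Re = VD/ν = 1.591·0.197/1.44×10^-6 = 2.18×10^5 → turbulent
ε/D = 0.28/197 = 0.00142
Haaland: f = 0.02238
h_f = f(L/D)V²/(2g) = 0.02238·(2090/0.197)·1.591²/(2·9.81) = 30.64 m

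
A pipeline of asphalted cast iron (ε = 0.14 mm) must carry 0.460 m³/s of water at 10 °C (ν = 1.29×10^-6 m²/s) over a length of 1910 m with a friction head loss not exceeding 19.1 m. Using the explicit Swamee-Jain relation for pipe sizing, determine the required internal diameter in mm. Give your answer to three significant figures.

Swamee-Jain (Type III): D = 0.66·[ε^1.25·(LQ²/(gh_f))^4.75 + ν·Q^9.4·(L/(gh_f))^5.2]^0.04
LQ²/(gh_f) = 2.157; L/(gh_f) = 10.19
Term 1 = ε^1.25·(…)^4.75 = 5.87×10^-4; Term 2 = ν·Q^9.4·(…)^5.2 = 1.53×10^-4
D = 0.66·(5.87×10^-4 + 1.53×10^-4)^0.04 = 0.4947 m = 495 mm
Check: V = 2.39 m/s, Re = 9.18×10^5, f = 0.01566, h_f = 17.7 m ≈ 19.1 m ✓

D ≈ 495 mm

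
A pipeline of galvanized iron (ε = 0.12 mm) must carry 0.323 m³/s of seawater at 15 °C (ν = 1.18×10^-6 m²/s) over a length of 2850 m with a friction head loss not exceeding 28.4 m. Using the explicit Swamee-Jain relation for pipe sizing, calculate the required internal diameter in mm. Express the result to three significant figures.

Swamee-Jain (Type III): D = 0.66·[ε^1.25·(LQ²/(gh_f))^4.75 + ν·Q^9.4·(L/(gh_f))^5.2]^0.04
LQ²/(gh_f) = 1.067; L/(gh_f) = 10.23
Term 1 = ε^1.25·(…)^4.75 = 1.71×10^-5; Term 2 = ν·Q^9.4·(…)^5.2 = 5.12×10^-6
D = 0.66·(1.71×10^-5 + 5.12×10^-6)^0.04 = 0.4300 m = 430 mm
Check: V = 2.22 m/s, Re = 8.11×10^5, f = 0.01573, h_f = 26.3 m ≈ 28.4 m ✓

D ≈ 430 mm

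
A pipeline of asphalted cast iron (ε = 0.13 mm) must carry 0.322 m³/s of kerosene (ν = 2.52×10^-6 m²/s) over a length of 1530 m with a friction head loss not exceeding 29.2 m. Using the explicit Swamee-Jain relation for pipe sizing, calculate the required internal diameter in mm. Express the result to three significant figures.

D ≈ 383 mm

Swamee-Jain (Type III): D = 0.66·[ε^1.25·(LQ²/(gh_f))^4.75 + ν·Q^9.4·(L/(gh_f))^5.2]^0.04
LQ²/(gh_f) = 0.5538; L/(gh_f) = 5.341
Term 1 = ε^1.25·(…)^4.75 = 8.38×10^-7; Term 2 = ν·Q^9.4·(…)^5.2 = 3.62×10^-7
D = 0.66·(8.38×10^-7 + 3.62×10^-7)^0.04 = 0.3826 m = 383 mm
Check: V = 2.80 m/s, Re = 4.25×10^5, f = 0.01686, h_f = 27.0 m ≈ 29.2 m ✓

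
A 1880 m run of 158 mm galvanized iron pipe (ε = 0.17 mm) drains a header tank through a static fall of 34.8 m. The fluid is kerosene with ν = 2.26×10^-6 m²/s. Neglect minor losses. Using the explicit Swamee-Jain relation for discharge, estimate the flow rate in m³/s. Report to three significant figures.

Swamee-Jain (Type II): Q = -0.965·√(gD⁵h_f/L)·ln[ε/(3.7D) + √(3.17ν²L/(gD³h_f))]
√(gD⁵h_f/L) = √(9.81·0.158⁵·34.8/1880) = 0.004229
ε/(3.7D) = 2.91×10^-4; √(3.17ν²L/(gD³h_f)) = 1.50×10^-4
Q = -0.965·0.004229·ln(4.411×10^-4) = 0.03153 m³/s
Check: V = 1.61 m/s, Re = 1.12×10^5, f = 0.02237, h_f = 35.1 m ≈ 34.8 m ✓

Q ≈ 0.0315 m³/s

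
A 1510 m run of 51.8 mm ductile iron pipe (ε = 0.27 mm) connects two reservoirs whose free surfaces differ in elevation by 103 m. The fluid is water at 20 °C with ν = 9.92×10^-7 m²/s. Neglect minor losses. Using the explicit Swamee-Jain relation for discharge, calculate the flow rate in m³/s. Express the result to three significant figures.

Swamee-Jain (Type II): Q = -0.965·√(gD⁵h_f/L)·ln[ε/(3.7D) + √(3.17ν²L/(gD³h_f))]
√(gD⁵h_f/L) = √(9.81·0.0518⁵·103/1510) = 4.996×10^-4
ε/(3.7D) = 0.00141; √(3.17ν²L/(gD³h_f)) = 1.83×10^-4
Q = -0.965·4.996×10^-4·ln(0.001592) = 0.003106 m³/s
Check: V = 1.47 m/s, Re = 7.70×10^4, f = 0.03222, h_f = 104 m ≈ 103 m ✓

Q ≈ 0.00311 m³/s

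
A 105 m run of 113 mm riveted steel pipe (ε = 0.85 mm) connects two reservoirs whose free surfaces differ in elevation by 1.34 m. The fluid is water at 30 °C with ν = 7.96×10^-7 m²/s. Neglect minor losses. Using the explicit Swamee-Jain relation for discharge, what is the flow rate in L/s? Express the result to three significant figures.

Swamee-Jain (Type II): Q = -0.965·√(gD⁵h_f/L)·ln[ε/(3.7D) + √(3.17ν²L/(gD³h_f))]
√(gD⁵h_f/L) = √(9.81·0.113⁵·1.34/105) = 0.001519
ε/(3.7D) = 0.00203; √(3.17ν²L/(gD³h_f)) = 1.05×10^-4
Q = -0.965·0.001519·ln(0.002138) = 0.009010 m³/s
Check: V = 0.898 m/s, Re = 1.28×10^5, f = 0.03529, h_f = 1.35 m ≈ 1.34 m ✓

Q ≈ 9.01 L/s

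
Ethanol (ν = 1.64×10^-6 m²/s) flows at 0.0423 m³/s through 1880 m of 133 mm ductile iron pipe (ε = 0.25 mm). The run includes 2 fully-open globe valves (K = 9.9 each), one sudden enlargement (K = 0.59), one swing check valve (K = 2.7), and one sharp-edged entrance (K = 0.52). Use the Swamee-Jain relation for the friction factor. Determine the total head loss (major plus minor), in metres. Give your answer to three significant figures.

H_L ≈ 171 m

V = 4Q/(πD²) = 3.045 m/s; V²/2g = 0.4725 m
Re = 2.47×10^5, ε/D = 0.00188 → f = 0.02396 (Swamee-Jain)
Major: h_f = f(L/D)·V²/2g = 0.02396·14135·0.4725 = 160.0 m
Minor: ΣK = 23.6; h_m = ΣK·V²/2g = 11.16 m
Total H_L = 160.0 + 11.16 = 171.2 m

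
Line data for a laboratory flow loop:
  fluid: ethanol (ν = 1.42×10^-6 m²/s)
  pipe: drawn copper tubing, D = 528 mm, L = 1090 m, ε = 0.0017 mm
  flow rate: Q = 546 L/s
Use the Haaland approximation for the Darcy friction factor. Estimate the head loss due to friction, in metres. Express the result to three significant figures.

h_f ≈ 7.71 m

V = 4Q/(πD²) = 4·0.546/(π·0.528²) = 2.494 m/s
Re = VD/ν = 2.494·0.528/1.42×10^-6 = 9.27×10^5 → turbulent
ε/D = 0.0017/528 = 3.22×10^-6
Haaland: f = 0.01179
h_f = f(L/D)V²/(2g) = 0.01179·(1090/0.528)·2.494²/(2·9.81) = 7.711 m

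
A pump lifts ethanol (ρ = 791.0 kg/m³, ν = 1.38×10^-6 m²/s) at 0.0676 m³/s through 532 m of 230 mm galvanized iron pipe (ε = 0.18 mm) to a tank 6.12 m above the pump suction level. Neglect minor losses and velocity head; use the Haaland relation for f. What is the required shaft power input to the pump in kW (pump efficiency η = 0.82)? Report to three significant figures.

V = 4Q/(πD²) = 1.627 m/s; Re = 2.71×10^5; ε/D = 7.83×10^-4; f = 0.01965
h_f = f(L/D)V²/2g = 6.133 m
Total head H = z + h_f = 6.12 + 6.133 = 12.25 m
P_hyd = ρgQH = 791.0·9.81·0.0676·12.25 = 6.427 kW
P_shaft = P_hyd/η = 6.427/0.82 = 7.838 kW

P_shaft ≈ 7.84 kW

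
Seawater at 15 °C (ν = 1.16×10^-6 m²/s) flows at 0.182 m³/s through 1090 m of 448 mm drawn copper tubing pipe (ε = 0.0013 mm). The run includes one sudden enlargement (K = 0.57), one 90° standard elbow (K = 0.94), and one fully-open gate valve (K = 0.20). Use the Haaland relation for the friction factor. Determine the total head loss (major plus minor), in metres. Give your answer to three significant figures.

V = 4Q/(πD²) = 1.155 m/s; V²/2g = 0.06794 m
Re = 4.46×10^5, ε/D = 2.90×10^-6 → f = 0.01336 (Haaland)
Major: h_f = f(L/D)·V²/2g = 0.01336·2433·0.06794 = 2.209 m
Minor: ΣK = 1.71; h_m = ΣK·V²/2g = 0.1162 m
Total H_L = 2.209 + 0.1162 = 2.325 m

H_L ≈ 2.33 m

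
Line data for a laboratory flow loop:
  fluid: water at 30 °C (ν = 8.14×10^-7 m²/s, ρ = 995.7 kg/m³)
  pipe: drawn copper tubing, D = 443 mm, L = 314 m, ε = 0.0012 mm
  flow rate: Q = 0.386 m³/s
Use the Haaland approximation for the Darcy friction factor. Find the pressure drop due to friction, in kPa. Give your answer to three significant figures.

V = 4Q/(πD²) = 4·0.386/(π·0.443²) = 2.504 m/s
Re = VD/ν = 2.504·0.443/8.14×10^-7 = 1.36×10^6 → turbulent
ε/D = 0.0012/443 = 2.71×10^-6
Haaland: f = 0.01106
h_f = f(L/D)V²/(2g) = 0.01106·(314/0.443)·2.504²/(2·9.81) = 2.506 m
Δp = ρg·h_f = 995.7·9.81·2.506 = 24.48 kPa

Δp ≈ 24.5 kPa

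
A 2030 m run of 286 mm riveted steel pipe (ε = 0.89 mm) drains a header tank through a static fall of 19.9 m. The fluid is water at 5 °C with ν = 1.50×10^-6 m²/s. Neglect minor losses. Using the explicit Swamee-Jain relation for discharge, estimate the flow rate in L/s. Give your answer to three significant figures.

Swamee-Jain (Type II): Q = -0.965·√(gD⁵h_f/L)·ln[ε/(3.7D) + √(3.17ν²L/(gD³h_f))]
√(gD⁵h_f/L) = √(9.81·0.286⁵·19.9/2030) = 0.01357
ε/(3.7D) = 8.41×10^-4; √(3.17ν²L/(gD³h_f)) = 5.63×10^-5
Q = -0.965·0.01357·ln(8.974×10^-4) = 0.09184 m³/s
Check: V = 1.43 m/s, Re = 2.73×10^5, f = 0.02707, h_f = 20.0 m ≈ 19.9 m ✓

Q ≈ 91.8 L/s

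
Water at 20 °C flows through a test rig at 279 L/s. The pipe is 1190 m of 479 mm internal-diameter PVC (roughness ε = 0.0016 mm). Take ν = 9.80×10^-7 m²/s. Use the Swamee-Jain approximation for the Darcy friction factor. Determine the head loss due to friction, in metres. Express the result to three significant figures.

h_f ≈ 3.72 m

V = 4Q/(πD²) = 4·0.279/(π·0.479²) = 1.548 m/s
Re = VD/ν = 1.548·0.479/9.80×10^-7 = 7.57×10^5 → turbulent
ε/D = 0.0016/479 = 3.34×10^-6
Swamee-Jain: f = 0.01224
h_f = f(L/D)V²/(2g) = 0.01224·(1190/0.479)·1.548²/(2·9.81) = 3.716 m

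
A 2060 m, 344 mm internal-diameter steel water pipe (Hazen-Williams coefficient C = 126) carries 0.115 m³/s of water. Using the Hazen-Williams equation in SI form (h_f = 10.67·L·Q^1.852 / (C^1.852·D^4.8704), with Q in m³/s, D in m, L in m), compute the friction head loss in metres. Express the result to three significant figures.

h_f ≈ 9.33 m

h_f = 10.67·2060·0.115^1.852 / (126^1.852·0.344^4.8704) = 9.326 m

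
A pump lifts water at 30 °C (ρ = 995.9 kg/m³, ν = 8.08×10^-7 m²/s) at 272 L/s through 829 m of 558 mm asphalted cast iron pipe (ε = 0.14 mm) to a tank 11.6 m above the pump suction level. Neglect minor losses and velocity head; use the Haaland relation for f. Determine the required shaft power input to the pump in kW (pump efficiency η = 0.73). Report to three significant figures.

P_shaft ≈ 47.5 kW

V = 4Q/(πD²) = 1.112 m/s; Re = 7.68×10^5; ε/D = 2.51×10^-4; f = 0.01533
h_f = f(L/D)V²/2g = 1.436 m
Total head H = z + h_f = 11.6 + 1.436 = 13.04 m
P_hyd = ρgQH = 995.9·9.81·0.272·13.04 = 34.64 kW
P_shaft = P_hyd/η = 34.64/0.73 = 47.45 kW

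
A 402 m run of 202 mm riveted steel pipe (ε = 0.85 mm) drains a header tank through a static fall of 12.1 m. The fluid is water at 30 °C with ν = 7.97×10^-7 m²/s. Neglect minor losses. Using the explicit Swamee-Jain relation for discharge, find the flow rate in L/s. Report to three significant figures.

Q ≈ 65.0 L/s

Swamee-Jain (Type II): Q = -0.965·√(gD⁵h_f/L)·ln[ε/(3.7D) + √(3.17ν²L/(gD³h_f))]
√(gD⁵h_f/L) = √(9.81·0.202⁵·12.1/402) = 0.009965
ε/(3.7D) = 0.00114; √(3.17ν²L/(gD³h_f)) = 2.88×10^-5
Q = -0.965·0.009965·ln(0.001166) = 0.06495 m³/s
Check: V = 2.03 m/s, Re = 5.14×10^5, f = 0.02915, h_f = 12.1 m ≈ 12.1 m ✓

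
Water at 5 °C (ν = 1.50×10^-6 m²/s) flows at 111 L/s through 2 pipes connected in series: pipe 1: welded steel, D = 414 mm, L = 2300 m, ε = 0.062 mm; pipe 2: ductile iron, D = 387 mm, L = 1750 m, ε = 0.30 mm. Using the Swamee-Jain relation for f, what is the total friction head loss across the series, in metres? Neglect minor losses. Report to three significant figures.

Pipe 1: V = 0.8246 m/s, Re = 2.28×10^5, ε/D = 1.50×10^-4, f = 0.01647, h_1 = f(L/D)V²/2g = 3.171 m
Pipe 2: V = 0.9437 m/s, Re = 2.43×10^5, ε/D = 7.75×10^-4, f = 0.01999, h_2 = f(L/D)V²/2g = 4.103 m
Series → Q common, losses add: H = Σh = 7.274 m

H ≈ 7.27 m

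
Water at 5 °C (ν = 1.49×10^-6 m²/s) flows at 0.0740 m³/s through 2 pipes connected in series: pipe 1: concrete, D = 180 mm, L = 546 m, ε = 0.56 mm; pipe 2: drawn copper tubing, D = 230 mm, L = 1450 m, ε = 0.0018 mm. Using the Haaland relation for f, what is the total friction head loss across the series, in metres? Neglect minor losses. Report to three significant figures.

H ≈ 50.0 m

Pipe 1: V = 2.908 m/s, Re = 3.51×10^5, ε/D = 0.00311, f = 0.02683, h_1 = f(L/D)V²/2g = 35.07 m
Pipe 2: V = 1.781 m/s, Re = 2.75×10^5, ε/D = 7.83×10^-6, f = 0.01464, h_2 = f(L/D)V²/2g = 14.92 m
Series → Q common, losses add: H = Σh = 49.99 m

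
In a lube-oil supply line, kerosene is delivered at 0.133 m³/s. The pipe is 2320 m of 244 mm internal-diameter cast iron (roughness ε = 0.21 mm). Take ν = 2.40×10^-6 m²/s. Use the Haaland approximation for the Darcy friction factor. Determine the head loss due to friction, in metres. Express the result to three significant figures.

h_f ≈ 78.2 m

V = 4Q/(πD²) = 4·0.133/(π·0.244²) = 2.844 m/s
Re = VD/ν = 2.844·0.244/2.40×10^-6 = 2.89×10^5 → turbulent
ε/D = 0.21/244 = 8.61×10^-4
Haaland: f = 0.01995
h_f = f(L/D)V²/(2g) = 0.01995·(2320/0.244)·2.844²/(2·9.81) = 78.21 m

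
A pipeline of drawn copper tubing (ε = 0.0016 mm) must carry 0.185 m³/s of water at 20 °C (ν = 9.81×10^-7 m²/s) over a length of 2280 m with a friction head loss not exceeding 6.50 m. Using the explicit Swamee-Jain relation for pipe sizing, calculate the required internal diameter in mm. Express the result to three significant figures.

Swamee-Jain (Type III): D = 0.66·[ε^1.25·(LQ²/(gh_f))^4.75 + ν·Q^9.4·(L/(gh_f))^5.2]^0.04
LQ²/(gh_f) = 1.224; L/(gh_f) = 35.76
Term 1 = ε^1.25·(…)^4.75 = 1.48×10^-7; Term 2 = ν·Q^9.4·(…)^5.2 = 1.52×10^-5
D = 0.66·(1.48×10^-7 + 1.52×10^-5)^0.04 = 0.4236 m = 424 mm
Check: V = 1.31 m/s, Re = 5.67×10^5, f = 0.01287, h_f = 6.08 m ≈ 6.50 m ✓

D ≈ 424 mm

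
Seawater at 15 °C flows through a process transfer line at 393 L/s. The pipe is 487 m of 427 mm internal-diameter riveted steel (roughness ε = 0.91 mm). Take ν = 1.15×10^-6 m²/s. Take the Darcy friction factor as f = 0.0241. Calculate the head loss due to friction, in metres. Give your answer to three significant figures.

V = 4Q/(πD²) = 4·0.393/(π·0.427²) = 2.744 m/s
h_f = f(L/D)V²/(2g) = 0.02410·(487/0.427)·2.744²/(2·9.81) = 10.55 m

h_f ≈ 10.6 m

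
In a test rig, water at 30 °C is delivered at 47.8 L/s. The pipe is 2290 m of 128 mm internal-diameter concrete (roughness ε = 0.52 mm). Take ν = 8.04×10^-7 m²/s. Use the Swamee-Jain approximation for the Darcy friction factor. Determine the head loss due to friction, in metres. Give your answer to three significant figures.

h_f ≈ 363 m

V = 4Q/(πD²) = 4·0.0478/(π·0.128²) = 3.715 m/s
Re = VD/ν = 3.715·0.128/8.04×10^-7 = 5.91×10^5 → turbulent
ε/D = 0.52/128 = 0.00406
Swamee-Jain: f = 0.02882
h_f = f(L/D)V²/(2g) = 0.02882·(2290/0.128)·3.715²/(2·9.81) = 362.7 m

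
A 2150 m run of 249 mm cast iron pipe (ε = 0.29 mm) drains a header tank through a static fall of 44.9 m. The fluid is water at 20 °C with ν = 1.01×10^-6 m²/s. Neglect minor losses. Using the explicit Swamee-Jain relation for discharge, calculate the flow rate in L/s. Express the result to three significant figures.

Swamee-Jain (Type II): Q = -0.965·√(gD⁵h_f/L)·ln[ε/(3.7D) + √(3.17ν²L/(gD³h_f))]
√(gD⁵h_f/L) = √(9.81·0.249⁵·44.9/2150) = 0.01400
ε/(3.7D) = 3.15×10^-4; √(3.17ν²L/(gD³h_f)) = 3.20×10^-5
Q = -0.965·0.01400·ln(3.467×10^-4) = 0.1077 m³/s
Check: V = 2.21 m/s, Re = 5.45×10^5, f = 0.02100, h_f = 45.2 m ≈ 44.9 m ✓

Q ≈ 108 L/s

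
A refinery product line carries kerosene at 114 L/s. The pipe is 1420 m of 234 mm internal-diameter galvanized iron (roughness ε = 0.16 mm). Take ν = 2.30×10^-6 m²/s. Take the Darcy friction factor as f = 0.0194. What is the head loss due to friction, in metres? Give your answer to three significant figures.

h_f ≈ 42.2 m

V = 4Q/(πD²) = 4·0.114/(π·0.234²) = 2.651 m/s
h_f = f(L/D)V²/(2g) = 0.01940·(1420/0.234)·2.651²/(2·9.81) = 42.16 m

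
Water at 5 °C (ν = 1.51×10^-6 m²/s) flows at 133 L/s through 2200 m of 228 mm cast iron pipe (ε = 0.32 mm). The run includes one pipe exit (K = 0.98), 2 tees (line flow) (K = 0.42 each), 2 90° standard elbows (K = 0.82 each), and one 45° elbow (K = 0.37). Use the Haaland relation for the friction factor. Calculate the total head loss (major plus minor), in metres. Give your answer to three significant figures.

H_L ≈ 116 m

V = 4Q/(πD²) = 3.258 m/s; V²/2g = 0.5409 m
Re = 4.92×10^5, ε/D = 0.00140 → f = 0.02182 (Haaland)
Major: h_f = f(L/D)·V²/2g = 0.02182·9649·0.5409 = 113.9 m
Minor: ΣK = 3.83; h_m = ΣK·V²/2g = 2.071 m
Total H_L = 113.9 + 2.071 = 116.0 m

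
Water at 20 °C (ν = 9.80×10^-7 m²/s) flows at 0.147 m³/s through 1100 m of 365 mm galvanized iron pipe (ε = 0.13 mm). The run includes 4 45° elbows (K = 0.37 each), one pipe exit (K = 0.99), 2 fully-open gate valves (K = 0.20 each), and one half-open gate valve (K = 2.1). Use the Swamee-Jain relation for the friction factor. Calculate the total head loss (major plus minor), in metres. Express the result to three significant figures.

V = 4Q/(πD²) = 1.405 m/s; V²/2g = 0.1006 m
Re = 5.23×10^5, ε/D = 3.56×10^-4 → f = 0.01676 (Swamee-Jain)
Major: h_f = f(L/D)·V²/2g = 0.01676·3014·0.1006 = 5.080 m
Minor: ΣK = 4.97; h_m = ΣK·V²/2g = 0.5000 m
Total H_L = 5.080 + 0.5000 = 5.580 m

H_L ≈ 5.58 m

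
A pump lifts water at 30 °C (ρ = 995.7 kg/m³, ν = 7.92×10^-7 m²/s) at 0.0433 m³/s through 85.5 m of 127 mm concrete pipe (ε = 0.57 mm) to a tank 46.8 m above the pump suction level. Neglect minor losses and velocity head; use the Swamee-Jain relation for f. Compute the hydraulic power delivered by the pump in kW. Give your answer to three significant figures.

V = 4Q/(πD²) = 3.418 m/s; Re = 5.48×10^5; ε/D = 0.00449; f = 0.02968
h_f = f(L/D)V²/2g = 11.90 m
Total head H = z + h_f = 46.8 + 11.90 = 58.70 m
P_hyd = ρgQH = 995.7·9.81·0.0433·58.70 = 24.83 kW

P_hyd ≈ 24.8 kW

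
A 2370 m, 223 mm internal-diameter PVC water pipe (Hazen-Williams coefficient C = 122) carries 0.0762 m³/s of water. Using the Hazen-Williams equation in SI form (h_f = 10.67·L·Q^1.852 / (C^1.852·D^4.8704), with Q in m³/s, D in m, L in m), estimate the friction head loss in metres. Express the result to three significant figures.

h_f = 10.67·2370·0.0762^1.852 / (122^1.852·0.223^4.8704) = 43.89 m

h_f ≈ 43.9 m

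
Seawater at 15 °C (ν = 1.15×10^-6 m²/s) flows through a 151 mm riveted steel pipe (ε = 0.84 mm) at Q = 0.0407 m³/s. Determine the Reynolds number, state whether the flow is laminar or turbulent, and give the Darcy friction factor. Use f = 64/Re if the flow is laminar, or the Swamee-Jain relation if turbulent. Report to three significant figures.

Re ≈ 2.98×10^5; turbulent; f ≈ 0.0318

V = 4Q/(πD²) = 2.273 m/s
Re = VD/ν = 2.273·0.151/1.15×10^-6 = 2.98×10^5
Re > 4000 → turbulent; ε/D = 0.00556
Swamee-Jain: f = 0.03180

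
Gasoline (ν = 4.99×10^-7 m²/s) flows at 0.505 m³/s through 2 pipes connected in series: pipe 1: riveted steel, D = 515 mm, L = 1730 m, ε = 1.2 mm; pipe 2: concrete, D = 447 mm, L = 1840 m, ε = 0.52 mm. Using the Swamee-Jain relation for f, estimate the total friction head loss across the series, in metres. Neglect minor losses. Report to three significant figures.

H ≈ 69.2 m

Pipe 1: V = 2.424 m/s, Re = 2.50×10^6, ε/D = 0.00233, f = 0.02451, h_1 = f(L/D)V²/2g = 24.66 m
Pipe 2: V = 3.218 m/s, Re = 2.88×10^6, ε/D = 0.00116, f = 0.02052, h_2 = f(L/D)V²/2g = 44.58 m
Series → Q common, losses add: H = Σh = 69.24 m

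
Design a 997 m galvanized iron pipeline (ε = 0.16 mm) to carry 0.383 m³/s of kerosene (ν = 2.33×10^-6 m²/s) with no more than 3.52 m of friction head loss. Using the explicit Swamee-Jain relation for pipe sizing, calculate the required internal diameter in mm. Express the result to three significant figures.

Swamee-Jain (Type III): D = 0.66·[ε^1.25·(LQ²/(gh_f))^4.75 + ν·Q^9.4·(L/(gh_f))^5.2]^0.04
LQ²/(gh_f) = 4.235; L/(gh_f) = 28.87
Term 1 = ε^1.25·(…)^4.75 = 0.0171; Term 2 = ν·Q^9.4·(…)^5.2 = 0.0111
D = 0.66·(0.0171 + 0.0111)^0.04 = 0.5722 m = 572 mm
Check: V = 1.49 m/s, Re = 3.66×10^5, f = 0.01661, h_f = 3.27 m ≈ 3.52 m ✓

D ≈ 572 mm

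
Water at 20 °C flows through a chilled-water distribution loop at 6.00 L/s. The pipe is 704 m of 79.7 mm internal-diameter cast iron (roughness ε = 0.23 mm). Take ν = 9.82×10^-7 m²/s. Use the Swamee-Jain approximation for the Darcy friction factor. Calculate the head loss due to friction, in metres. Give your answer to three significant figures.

V = 4Q/(πD²) = 4·0.00600/(π·0.0797²) = 1.203 m/s
Re = VD/ν = 1.203·0.0797/9.82×10^-7 = 9.76×10^4 → turbulent
ε/D = 0.23/79.7 = 0.00289
Swamee-Jain: f = 0.02750
h_f = f(L/D)V²/(2g) = 0.02750·(704/0.0797)·1.203²/(2·9.81) = 17.91 m

h_f ≈ 17.9 m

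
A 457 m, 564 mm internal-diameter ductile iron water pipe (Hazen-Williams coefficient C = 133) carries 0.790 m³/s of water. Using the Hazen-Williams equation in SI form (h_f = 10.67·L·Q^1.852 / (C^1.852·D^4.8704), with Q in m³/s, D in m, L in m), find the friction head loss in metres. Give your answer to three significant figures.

h_f ≈ 5.98 m

h_f = 10.67·457·0.790^1.852 / (133^1.852·0.564^4.8704) = 5.977 m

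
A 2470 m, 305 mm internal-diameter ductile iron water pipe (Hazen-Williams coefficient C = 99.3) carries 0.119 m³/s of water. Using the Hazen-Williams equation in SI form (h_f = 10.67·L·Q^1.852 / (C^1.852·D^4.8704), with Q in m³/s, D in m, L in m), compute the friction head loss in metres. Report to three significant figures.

h_f ≈ 33.3 m

h_f = 10.67·2470·0.119^1.852 / (99.3^1.852·0.305^4.8704) = 33.27 m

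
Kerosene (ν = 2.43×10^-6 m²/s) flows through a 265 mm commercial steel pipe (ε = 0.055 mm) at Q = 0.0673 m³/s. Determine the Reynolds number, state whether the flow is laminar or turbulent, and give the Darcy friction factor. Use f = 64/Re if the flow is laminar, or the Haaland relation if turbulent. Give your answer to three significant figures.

V = 4Q/(πD²) = 1.220 m/s
Re = VD/ν = 1.220·0.265/2.43×10^-6 = 1.33×10^5
Re > 4000 → turbulent; ε/D = 2.08×10^-4
Haaland: f = 0.01793

Re ≈ 1.33×10^5; turbulent; f ≈ 0.0179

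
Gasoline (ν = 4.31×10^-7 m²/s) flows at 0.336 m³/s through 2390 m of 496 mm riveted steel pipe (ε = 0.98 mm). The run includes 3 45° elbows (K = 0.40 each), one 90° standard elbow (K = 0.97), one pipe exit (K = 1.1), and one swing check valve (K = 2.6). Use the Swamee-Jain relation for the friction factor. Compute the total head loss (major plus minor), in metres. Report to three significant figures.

V = 4Q/(πD²) = 1.739 m/s; V²/2g = 0.1541 m
Re = 2.00×10^6, ε/D = 0.00198 → f = 0.02349 (Swamee-Jain)
Major: h_f = f(L/D)·V²/2g = 0.02349·4819·0.1541 = 17.44 m
Minor: ΣK = 5.87; h_m = ΣK·V²/2g = 0.9047 m
Total H_L = 17.44 + 0.9047 = 18.35 m

H_L ≈ 18.3 m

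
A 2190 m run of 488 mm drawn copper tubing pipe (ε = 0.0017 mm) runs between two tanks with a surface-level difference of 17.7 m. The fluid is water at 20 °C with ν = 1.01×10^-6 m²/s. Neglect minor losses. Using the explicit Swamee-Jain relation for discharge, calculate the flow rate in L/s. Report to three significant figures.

Q ≈ 490 L/s

Swamee-Jain (Type II): Q = -0.965·√(gD⁵h_f/L)·ln[ε/(3.7D) + √(3.17ν²L/(gD³h_f))]
√(gD⁵h_f/L) = √(9.81·0.488⁵·17.7/2190) = 0.04684
ε/(3.7D) = 9.42×10^-7; √(3.17ν²L/(gD³h_f)) = 1.87×10^-5
Q = -0.965·0.04684·ln(1.968×10^-5) = 0.4898 m³/s
Check: V = 2.62 m/s, Re = 1.27×10^6, f = 0.01126, h_f = 17.7 m ≈ 17.7 m ✓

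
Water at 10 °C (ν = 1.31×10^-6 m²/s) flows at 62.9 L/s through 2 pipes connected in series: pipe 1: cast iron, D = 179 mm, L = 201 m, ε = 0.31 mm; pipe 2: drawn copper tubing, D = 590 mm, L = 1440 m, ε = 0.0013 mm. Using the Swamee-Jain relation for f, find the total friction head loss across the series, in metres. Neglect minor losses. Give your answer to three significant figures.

H ≈ 8.44 m

Pipe 1: V = 2.500 m/s, Re = 3.42×10^5, ε/D = 0.00173, f = 0.02328, h_1 = f(L/D)V²/2g = 8.323 m
Pipe 2: V = 0.2301 m/s, Re = 1.04×10^5, ε/D = 2.20×10^-6, f = 0.01774, h_2 = f(L/D)V²/2g = 0.1168 m
Series → Q common, losses add: H = Σh = 8.440 m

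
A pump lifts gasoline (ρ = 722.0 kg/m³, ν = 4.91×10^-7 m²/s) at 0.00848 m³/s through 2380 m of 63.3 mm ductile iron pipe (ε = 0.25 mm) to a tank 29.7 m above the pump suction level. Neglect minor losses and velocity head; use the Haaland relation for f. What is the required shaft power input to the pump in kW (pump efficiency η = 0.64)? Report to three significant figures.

P_shaft ≈ 40.2 kW

V = 4Q/(πD²) = 2.695 m/s; Re = 3.47×10^5; ε/D = 0.00395; f = 0.02866
h_f = f(L/D)V²/2g = 398.8 m
Total head H = z + h_f = 29.7 + 398.8 = 428.5 m
P_hyd = ρgQH = 722.0·9.81·0.00848·428.5 = 25.73 kW
P_shaft = P_hyd/η = 25.73/0.64 = 40.21 kW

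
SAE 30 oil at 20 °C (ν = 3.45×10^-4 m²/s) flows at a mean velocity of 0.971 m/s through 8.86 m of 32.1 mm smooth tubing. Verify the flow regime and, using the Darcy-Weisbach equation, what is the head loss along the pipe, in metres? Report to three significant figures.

h_f ≈ 9.40 m

Re = VD/ν = 0.971·0.03210/3.45×10^-4 = 90.3 → laminar (Re < 2300)
f = 64/Re = 0.7084
h_f = f(L/D)V²/(2g) = 0.7084·(8.86/0.03210)·0.971²/(2·9.81) = 9.396 m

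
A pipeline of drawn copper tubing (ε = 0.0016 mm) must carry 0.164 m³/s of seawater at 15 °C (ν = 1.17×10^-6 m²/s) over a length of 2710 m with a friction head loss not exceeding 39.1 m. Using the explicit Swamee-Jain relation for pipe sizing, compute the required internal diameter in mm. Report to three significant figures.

D ≈ 291 mm

Swamee-Jain (Type III): D = 0.66·[ε^1.25·(LQ²/(gh_f))^4.75 + ν·Q^9.4·(L/(gh_f))^5.2]^0.04
LQ²/(gh_f) = 0.1900; L/(gh_f) = 7.065
Term 1 = ε^1.25·(…)^4.75 = 2.14×10^-11; Term 2 = ν·Q^9.4·(…)^5.2 = 1.27×10^-9
D = 0.66·(2.14×10^-11 + 1.27×10^-9)^0.04 = 0.2910 m = 291 mm
Check: V = 2.47 m/s, Re = 6.13×10^5, f = 0.01273, h_f = 36.7 m ≈ 39.1 m ✓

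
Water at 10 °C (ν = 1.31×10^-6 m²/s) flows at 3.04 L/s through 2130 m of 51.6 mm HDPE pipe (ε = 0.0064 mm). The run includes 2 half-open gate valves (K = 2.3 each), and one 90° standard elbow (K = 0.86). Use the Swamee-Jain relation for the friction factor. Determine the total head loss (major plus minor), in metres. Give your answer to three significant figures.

H_L ≈ 92.5 m

V = 4Q/(πD²) = 1.454 m/s; V²/2g = 0.1077 m
Re = 5.73×10^4, ε/D = 1.24×10^-4 → f = 0.02068 (Swamee-Jain)
Major: h_f = f(L/D)·V²/2g = 0.02068·41279·0.1077 = 91.94 m
Minor: ΣK = 5.46; h_m = ΣK·V²/2g = 0.5881 m
Total H_L = 91.94 + 0.5881 = 92.53 m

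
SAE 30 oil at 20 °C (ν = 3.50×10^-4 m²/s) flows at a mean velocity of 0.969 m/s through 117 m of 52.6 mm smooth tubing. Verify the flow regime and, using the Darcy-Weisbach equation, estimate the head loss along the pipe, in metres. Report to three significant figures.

h_f ≈ 46.8 m

Re = VD/ν = 0.969·0.05260/3.50×10^-4 = 146 → laminar (Re < 2300)
f = 64/Re = 0.4395
h_f = f(L/D)V²/(2g) = 0.4395·(117/0.05260)·0.969²/(2·9.81) = 46.78 m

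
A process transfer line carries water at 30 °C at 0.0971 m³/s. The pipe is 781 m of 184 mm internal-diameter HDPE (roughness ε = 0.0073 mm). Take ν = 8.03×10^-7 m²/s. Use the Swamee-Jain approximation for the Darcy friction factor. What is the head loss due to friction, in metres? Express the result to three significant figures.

h_f ≈ 36.8 m

V = 4Q/(πD²) = 4·0.0971/(π·0.184²) = 3.652 m/s
Re = VD/ν = 3.652·0.184/8.03×10^-7 = 8.37×10^5 → turbulent
ε/D = 0.0073/184 = 3.97×10^-5
Swamee-Jain: f = 0.01277
h_f = f(L/D)V²/(2g) = 0.01277·(781/0.184)·3.652²/(2·9.81) = 36.83 m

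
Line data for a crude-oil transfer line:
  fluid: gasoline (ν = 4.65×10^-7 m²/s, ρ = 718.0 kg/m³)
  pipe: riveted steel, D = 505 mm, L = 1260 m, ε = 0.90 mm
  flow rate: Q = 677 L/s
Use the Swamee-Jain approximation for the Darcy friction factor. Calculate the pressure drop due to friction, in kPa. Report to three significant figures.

Δp ≈ 233 kPa

V = 4Q/(πD²) = 4·0.677/(π·0.505²) = 3.380 m/s
Re = VD/ν = 3.380·0.505/4.65×10^-7 = 3.67×10^6 → turbulent
ε/D = 0.90/505 = 0.00178
Swamee-Jain: f = 0.02281
h_f = f(L/D)V²/(2g) = 0.02281·(1260/0.505)·3.380²/(2·9.81) = 33.13 m
Δp = ρg·h_f = 718.0·9.81·33.13 = 233.4 kPa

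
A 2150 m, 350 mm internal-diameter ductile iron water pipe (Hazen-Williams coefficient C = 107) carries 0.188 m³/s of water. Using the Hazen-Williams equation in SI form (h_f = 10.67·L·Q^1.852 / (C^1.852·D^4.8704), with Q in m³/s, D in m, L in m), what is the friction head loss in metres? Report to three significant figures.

h_f = 10.67·2150·0.188^1.852 / (107^1.852·0.350^4.8704) = 30.10 m

h_f ≈ 30.1 m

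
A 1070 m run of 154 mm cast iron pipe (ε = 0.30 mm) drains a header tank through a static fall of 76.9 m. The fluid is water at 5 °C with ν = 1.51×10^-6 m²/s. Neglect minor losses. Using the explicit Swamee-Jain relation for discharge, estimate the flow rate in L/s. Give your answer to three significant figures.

Q ≈ 56.2 L/s

Swamee-Jain (Type II): Q = -0.965·√(gD⁵h_f/L)·ln[ε/(3.7D) + √(3.17ν²L/(gD³h_f))]
√(gD⁵h_f/L) = √(9.81·0.154⁵·76.9/1070) = 0.007815
ε/(3.7D) = 5.27×10^-4; √(3.17ν²L/(gD³h_f)) = 5.30×10^-5
Q = -0.965·0.007815·ln(5.795×10^-4) = 0.05621 m³/s
Check: V = 3.02 m/s, Re = 3.08×10^5, f = 0.02400, h_f = 77.4 m ≈ 76.9 m ✓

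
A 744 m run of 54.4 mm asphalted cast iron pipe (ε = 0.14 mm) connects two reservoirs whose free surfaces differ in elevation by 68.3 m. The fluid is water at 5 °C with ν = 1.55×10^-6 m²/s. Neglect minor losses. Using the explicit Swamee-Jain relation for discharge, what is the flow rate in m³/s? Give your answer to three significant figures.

Q ≈ 0.00442 m³/s

Swamee-Jain (Type II): Q = -0.965·√(gD⁵h_f/L)·ln[ε/(3.7D) + √(3.17ν²L/(gD³h_f))]
√(gD⁵h_f/L) = √(9.81·0.0544⁵·68.3/744) = 6.550×10^-4
ε/(3.7D) = 6.96×10^-4; √(3.17ν²L/(gD³h_f)) = 2.29×10^-4
Q = -0.965·6.550×10^-4·ln(9.247×10^-4) = 0.004416 m³/s
Check: V = 1.90 m/s, Re = 6.67×10^4, f = 0.02743, h_f = 69.0 m ≈ 68.3 m ✓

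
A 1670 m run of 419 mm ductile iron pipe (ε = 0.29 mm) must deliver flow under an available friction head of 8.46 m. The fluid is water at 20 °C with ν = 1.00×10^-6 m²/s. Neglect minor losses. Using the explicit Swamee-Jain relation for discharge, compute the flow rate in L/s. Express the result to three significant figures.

Q ≈ 206 L/s

Swamee-Jain (Type II): Q = -0.965·√(gD⁵h_f/L)·ln[ε/(3.7D) + √(3.17ν²L/(gD³h_f))]
√(gD⁵h_f/L) = √(9.81·0.419⁵·8.46/1670) = 0.02533
ε/(3.7D) = 1.87×10^-4; √(3.17ν²L/(gD³h_f)) = 2.94×10^-5
Q = -0.965·0.02533·ln(2.165×10^-4) = 0.2063 m³/s
Check: V = 1.50 m/s, Re = 6.27×10^5, f = 0.01872, h_f = 8.51 m ≈ 8.46 m ✓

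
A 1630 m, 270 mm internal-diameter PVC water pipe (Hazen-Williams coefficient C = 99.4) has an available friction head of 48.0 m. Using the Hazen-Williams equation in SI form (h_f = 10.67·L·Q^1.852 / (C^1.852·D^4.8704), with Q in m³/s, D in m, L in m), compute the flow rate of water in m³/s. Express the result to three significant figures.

Rearranging: Q = [h_f·C^1.852·D^4.8704 / (10.67·L)]^(1/1.852)
Q = [48.0·99.4^1.852·0.270^4.8704 / (10.67·1630)]^0.540 = 0.1319 m³/s

Q ≈ 0.132 m³/s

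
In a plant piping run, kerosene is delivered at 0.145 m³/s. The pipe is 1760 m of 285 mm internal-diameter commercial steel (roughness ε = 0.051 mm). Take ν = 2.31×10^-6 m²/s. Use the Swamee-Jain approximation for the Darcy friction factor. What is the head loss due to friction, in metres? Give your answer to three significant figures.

V = 4Q/(πD²) = 4·0.145/(π·0.285²) = 2.273 m/s
Re = VD/ν = 2.273·0.285/2.31×10^-6 = 2.80×10^5 → turbulent
ε/D = 0.051/285 = 1.79×10^-4
Swamee-Jain: f = 0.01627
h_f = f(L/D)V²/(2g) = 0.01627·(1760/0.285)·2.273²/(2·9.81) = 26.45 m

h_f ≈ 26.5 m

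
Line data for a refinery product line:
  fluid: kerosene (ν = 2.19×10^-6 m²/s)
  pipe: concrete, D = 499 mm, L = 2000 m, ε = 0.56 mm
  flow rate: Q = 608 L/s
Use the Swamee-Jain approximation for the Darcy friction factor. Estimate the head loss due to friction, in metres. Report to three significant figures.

V = 4Q/(πD²) = 4·0.608/(π·0.499²) = 3.109 m/s
Re = VD/ν = 3.109·0.499/2.19×10^-6 = 7.08×10^5 → turbulent
ε/D = 0.56/499 = 0.00112
Swamee-Jain: f = 0.02070
h_f = f(L/D)V²/(2g) = 0.02070·(2000/0.499)·3.109²/(2·9.81) = 40.86 m

h_f ≈ 40.9 m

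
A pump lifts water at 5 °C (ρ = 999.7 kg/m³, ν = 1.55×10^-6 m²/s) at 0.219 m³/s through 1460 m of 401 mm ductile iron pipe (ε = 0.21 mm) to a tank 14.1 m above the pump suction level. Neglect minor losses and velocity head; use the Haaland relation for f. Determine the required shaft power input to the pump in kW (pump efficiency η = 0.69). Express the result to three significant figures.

P_shaft ≈ 74.8 kW

V = 4Q/(πD²) = 1.734 m/s; Re = 4.49×10^5; ε/D = 5.24×10^-4; f = 0.01781
h_f = f(L/D)V²/2g = 9.940 m
Total head H = z + h_f = 14.1 + 9.940 = 24.04 m
P_hyd = ρgQH = 999.7·9.81·0.219·24.04 = 51.63 kW
P_shaft = P_hyd/η = 51.63/0.69 = 74.83 kW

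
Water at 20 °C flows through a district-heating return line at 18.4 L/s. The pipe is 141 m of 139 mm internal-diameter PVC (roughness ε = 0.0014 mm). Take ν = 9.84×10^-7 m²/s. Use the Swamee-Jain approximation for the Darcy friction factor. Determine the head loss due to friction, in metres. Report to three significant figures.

V = 4Q/(πD²) = 4·0.0184/(π·0.139²) = 1.213 m/s
Re = VD/ν = 1.213·0.139/9.84×10^-7 = 1.71×10^5 → turbulent
ε/D = 0.0014/139 = 1.01×10^-5
Swamee-Jain: f = 0.01610
h_f = f(L/D)V²/(2g) = 0.01610·(141/0.139)·1.213²/(2·9.81) = 1.224 m

h_f ≈ 1.22 m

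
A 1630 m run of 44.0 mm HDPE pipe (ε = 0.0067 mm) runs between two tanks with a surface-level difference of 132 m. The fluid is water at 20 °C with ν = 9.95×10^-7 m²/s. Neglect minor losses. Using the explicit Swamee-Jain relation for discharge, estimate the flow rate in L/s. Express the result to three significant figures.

Swamee-Jain (Type II): Q = -0.965·√(gD⁵h_f/L)·ln[ε/(3.7D) + √(3.17ν²L/(gD³h_f))]
√(gD⁵h_f/L) = √(9.81·0.0440⁵·132/1630) = 3.620×10^-4
ε/(3.7D) = 4.12×10^-5; √(3.17ν²L/(gD³h_f)) = 2.15×10^-4
Q = -0.965·3.620×10^-4·ln(2.565×10^-4) = 0.002888 m³/s
Check: V = 1.90 m/s, Re = 8.40×10^4, f = 0.01933, h_f = 132 m ≈ 132 m ✓

Q ≈ 2.89 L/s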